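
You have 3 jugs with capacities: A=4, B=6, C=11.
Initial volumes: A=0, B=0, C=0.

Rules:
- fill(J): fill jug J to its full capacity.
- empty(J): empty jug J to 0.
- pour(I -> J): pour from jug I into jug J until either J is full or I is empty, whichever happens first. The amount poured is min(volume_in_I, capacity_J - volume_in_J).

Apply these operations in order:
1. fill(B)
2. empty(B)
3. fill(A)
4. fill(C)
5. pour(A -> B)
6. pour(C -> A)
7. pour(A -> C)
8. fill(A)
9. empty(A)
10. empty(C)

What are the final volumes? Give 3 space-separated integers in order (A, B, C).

Answer: 0 4 0

Derivation:
Step 1: fill(B) -> (A=0 B=6 C=0)
Step 2: empty(B) -> (A=0 B=0 C=0)
Step 3: fill(A) -> (A=4 B=0 C=0)
Step 4: fill(C) -> (A=4 B=0 C=11)
Step 5: pour(A -> B) -> (A=0 B=4 C=11)
Step 6: pour(C -> A) -> (A=4 B=4 C=7)
Step 7: pour(A -> C) -> (A=0 B=4 C=11)
Step 8: fill(A) -> (A=4 B=4 C=11)
Step 9: empty(A) -> (A=0 B=4 C=11)
Step 10: empty(C) -> (A=0 B=4 C=0)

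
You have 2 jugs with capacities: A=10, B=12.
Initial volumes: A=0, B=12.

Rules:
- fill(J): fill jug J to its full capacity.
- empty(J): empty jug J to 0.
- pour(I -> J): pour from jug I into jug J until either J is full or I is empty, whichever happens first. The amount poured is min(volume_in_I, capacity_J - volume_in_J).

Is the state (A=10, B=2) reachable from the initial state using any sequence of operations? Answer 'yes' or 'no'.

Answer: yes

Derivation:
BFS from (A=0, B=12):
  1. pour(B -> A) -> (A=10 B=2)
Target reached → yes.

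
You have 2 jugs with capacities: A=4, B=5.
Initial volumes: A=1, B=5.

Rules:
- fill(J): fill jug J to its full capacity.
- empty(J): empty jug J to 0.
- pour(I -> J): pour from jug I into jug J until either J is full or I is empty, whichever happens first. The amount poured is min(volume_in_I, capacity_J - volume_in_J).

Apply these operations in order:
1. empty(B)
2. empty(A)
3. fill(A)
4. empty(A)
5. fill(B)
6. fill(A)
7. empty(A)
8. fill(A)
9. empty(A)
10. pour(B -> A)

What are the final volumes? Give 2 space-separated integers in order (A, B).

Step 1: empty(B) -> (A=1 B=0)
Step 2: empty(A) -> (A=0 B=0)
Step 3: fill(A) -> (A=4 B=0)
Step 4: empty(A) -> (A=0 B=0)
Step 5: fill(B) -> (A=0 B=5)
Step 6: fill(A) -> (A=4 B=5)
Step 7: empty(A) -> (A=0 B=5)
Step 8: fill(A) -> (A=4 B=5)
Step 9: empty(A) -> (A=0 B=5)
Step 10: pour(B -> A) -> (A=4 B=1)

Answer: 4 1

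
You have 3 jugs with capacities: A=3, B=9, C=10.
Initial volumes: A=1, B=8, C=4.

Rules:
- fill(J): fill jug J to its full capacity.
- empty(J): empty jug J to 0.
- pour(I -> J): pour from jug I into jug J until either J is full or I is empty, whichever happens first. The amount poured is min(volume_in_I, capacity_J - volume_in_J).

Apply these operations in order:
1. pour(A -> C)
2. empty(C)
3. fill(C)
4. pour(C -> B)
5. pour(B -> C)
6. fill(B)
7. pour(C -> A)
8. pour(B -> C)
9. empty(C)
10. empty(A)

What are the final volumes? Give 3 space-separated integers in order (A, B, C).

Answer: 0 6 0

Derivation:
Step 1: pour(A -> C) -> (A=0 B=8 C=5)
Step 2: empty(C) -> (A=0 B=8 C=0)
Step 3: fill(C) -> (A=0 B=8 C=10)
Step 4: pour(C -> B) -> (A=0 B=9 C=9)
Step 5: pour(B -> C) -> (A=0 B=8 C=10)
Step 6: fill(B) -> (A=0 B=9 C=10)
Step 7: pour(C -> A) -> (A=3 B=9 C=7)
Step 8: pour(B -> C) -> (A=3 B=6 C=10)
Step 9: empty(C) -> (A=3 B=6 C=0)
Step 10: empty(A) -> (A=0 B=6 C=0)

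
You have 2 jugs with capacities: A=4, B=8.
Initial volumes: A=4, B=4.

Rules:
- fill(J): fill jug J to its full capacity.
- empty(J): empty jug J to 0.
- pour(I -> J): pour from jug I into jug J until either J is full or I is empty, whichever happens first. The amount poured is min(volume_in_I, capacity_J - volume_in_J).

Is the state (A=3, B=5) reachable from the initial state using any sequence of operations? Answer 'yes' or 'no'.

BFS explored all 6 reachable states.
Reachable set includes: (0,0), (0,4), (0,8), (4,0), (4,4), (4,8)
Target (A=3, B=5) not in reachable set → no.

Answer: no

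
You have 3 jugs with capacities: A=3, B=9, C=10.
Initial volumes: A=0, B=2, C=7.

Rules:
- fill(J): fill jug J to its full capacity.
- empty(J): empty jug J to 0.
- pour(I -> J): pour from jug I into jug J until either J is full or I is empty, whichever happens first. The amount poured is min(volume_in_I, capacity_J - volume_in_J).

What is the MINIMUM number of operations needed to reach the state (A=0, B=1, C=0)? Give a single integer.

BFS from (A=0, B=2, C=7). One shortest path:
  1. empty(B) -> (A=0 B=0 C=7)
  2. fill(C) -> (A=0 B=0 C=10)
  3. pour(C -> B) -> (A=0 B=9 C=1)
  4. empty(B) -> (A=0 B=0 C=1)
  5. pour(C -> B) -> (A=0 B=1 C=0)
Reached target in 5 moves.

Answer: 5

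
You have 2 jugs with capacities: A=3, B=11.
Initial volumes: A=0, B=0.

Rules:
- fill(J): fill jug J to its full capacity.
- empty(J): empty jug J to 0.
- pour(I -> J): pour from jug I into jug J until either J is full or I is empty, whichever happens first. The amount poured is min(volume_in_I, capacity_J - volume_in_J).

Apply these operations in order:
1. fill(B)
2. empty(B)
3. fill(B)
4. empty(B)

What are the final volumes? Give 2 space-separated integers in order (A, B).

Step 1: fill(B) -> (A=0 B=11)
Step 2: empty(B) -> (A=0 B=0)
Step 3: fill(B) -> (A=0 B=11)
Step 4: empty(B) -> (A=0 B=0)

Answer: 0 0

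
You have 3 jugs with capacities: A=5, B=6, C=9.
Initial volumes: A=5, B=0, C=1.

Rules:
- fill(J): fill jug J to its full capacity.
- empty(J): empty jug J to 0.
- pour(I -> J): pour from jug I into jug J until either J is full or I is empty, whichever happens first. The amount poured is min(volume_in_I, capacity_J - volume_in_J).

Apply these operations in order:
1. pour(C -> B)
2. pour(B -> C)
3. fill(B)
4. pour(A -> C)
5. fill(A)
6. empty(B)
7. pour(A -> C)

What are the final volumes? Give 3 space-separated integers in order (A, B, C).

Step 1: pour(C -> B) -> (A=5 B=1 C=0)
Step 2: pour(B -> C) -> (A=5 B=0 C=1)
Step 3: fill(B) -> (A=5 B=6 C=1)
Step 4: pour(A -> C) -> (A=0 B=6 C=6)
Step 5: fill(A) -> (A=5 B=6 C=6)
Step 6: empty(B) -> (A=5 B=0 C=6)
Step 7: pour(A -> C) -> (A=2 B=0 C=9)

Answer: 2 0 9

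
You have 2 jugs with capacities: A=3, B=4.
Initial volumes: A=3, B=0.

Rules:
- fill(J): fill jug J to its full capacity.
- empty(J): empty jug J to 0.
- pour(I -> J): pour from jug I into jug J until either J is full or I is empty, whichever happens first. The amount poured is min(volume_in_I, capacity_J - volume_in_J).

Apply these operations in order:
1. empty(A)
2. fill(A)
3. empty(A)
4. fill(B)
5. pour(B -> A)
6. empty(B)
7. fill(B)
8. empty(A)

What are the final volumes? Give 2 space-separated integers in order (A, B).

Step 1: empty(A) -> (A=0 B=0)
Step 2: fill(A) -> (A=3 B=0)
Step 3: empty(A) -> (A=0 B=0)
Step 4: fill(B) -> (A=0 B=4)
Step 5: pour(B -> A) -> (A=3 B=1)
Step 6: empty(B) -> (A=3 B=0)
Step 7: fill(B) -> (A=3 B=4)
Step 8: empty(A) -> (A=0 B=4)

Answer: 0 4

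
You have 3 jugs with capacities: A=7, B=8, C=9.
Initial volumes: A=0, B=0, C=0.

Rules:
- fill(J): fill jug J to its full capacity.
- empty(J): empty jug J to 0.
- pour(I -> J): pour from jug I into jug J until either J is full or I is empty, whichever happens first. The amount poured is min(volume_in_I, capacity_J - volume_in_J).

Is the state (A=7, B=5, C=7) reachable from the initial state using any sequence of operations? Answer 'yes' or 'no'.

BFS from (A=0, B=0, C=0):
  1. fill(A) -> (A=7 B=0 C=0)
  2. pour(A -> B) -> (A=0 B=7 C=0)
  3. fill(A) -> (A=7 B=7 C=0)
  4. pour(A -> C) -> (A=0 B=7 C=7)
  5. fill(A) -> (A=7 B=7 C=7)
  6. pour(B -> C) -> (A=7 B=5 C=9)
  7. empty(C) -> (A=7 B=5 C=0)
  8. pour(A -> C) -> (A=0 B=5 C=7)
  9. fill(A) -> (A=7 B=5 C=7)
Target reached → yes.

Answer: yes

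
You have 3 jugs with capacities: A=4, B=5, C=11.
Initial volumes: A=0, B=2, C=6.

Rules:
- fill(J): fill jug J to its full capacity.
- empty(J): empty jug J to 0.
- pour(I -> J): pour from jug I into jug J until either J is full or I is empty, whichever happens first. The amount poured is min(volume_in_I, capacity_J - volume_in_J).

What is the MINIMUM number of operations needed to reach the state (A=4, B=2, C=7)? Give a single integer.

Answer: 2

Derivation:
BFS from (A=0, B=2, C=6). One shortest path:
  1. fill(C) -> (A=0 B=2 C=11)
  2. pour(C -> A) -> (A=4 B=2 C=7)
Reached target in 2 moves.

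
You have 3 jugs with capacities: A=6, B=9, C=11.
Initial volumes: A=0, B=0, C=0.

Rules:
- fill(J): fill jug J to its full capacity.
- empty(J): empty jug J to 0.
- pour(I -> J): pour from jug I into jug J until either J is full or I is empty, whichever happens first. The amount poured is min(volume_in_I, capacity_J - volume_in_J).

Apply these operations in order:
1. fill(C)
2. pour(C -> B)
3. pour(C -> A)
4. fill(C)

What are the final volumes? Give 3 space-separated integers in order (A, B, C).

Step 1: fill(C) -> (A=0 B=0 C=11)
Step 2: pour(C -> B) -> (A=0 B=9 C=2)
Step 3: pour(C -> A) -> (A=2 B=9 C=0)
Step 4: fill(C) -> (A=2 B=9 C=11)

Answer: 2 9 11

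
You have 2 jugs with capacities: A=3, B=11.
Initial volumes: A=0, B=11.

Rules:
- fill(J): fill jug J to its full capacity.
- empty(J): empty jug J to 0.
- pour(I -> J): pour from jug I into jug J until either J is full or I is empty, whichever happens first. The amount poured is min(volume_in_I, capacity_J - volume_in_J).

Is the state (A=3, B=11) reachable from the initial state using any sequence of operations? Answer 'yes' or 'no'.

Answer: yes

Derivation:
BFS from (A=0, B=11):
  1. fill(A) -> (A=3 B=11)
Target reached → yes.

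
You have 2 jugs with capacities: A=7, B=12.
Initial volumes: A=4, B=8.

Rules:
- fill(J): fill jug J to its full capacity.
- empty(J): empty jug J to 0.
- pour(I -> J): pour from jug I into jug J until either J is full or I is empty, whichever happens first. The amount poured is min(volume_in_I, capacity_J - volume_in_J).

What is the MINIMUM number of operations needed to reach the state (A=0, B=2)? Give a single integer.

BFS from (A=4, B=8). One shortest path:
  1. fill(B) -> (A=4 B=12)
  2. pour(B -> A) -> (A=7 B=9)
  3. empty(A) -> (A=0 B=9)
  4. pour(B -> A) -> (A=7 B=2)
  5. empty(A) -> (A=0 B=2)
Reached target in 5 moves.

Answer: 5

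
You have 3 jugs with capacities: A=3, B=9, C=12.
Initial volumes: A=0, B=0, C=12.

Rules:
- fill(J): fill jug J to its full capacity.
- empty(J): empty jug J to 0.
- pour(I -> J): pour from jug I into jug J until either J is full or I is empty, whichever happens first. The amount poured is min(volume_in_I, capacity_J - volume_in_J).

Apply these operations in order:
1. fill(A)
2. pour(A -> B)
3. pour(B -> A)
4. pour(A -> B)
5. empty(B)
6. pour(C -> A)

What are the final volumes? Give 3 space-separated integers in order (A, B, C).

Step 1: fill(A) -> (A=3 B=0 C=12)
Step 2: pour(A -> B) -> (A=0 B=3 C=12)
Step 3: pour(B -> A) -> (A=3 B=0 C=12)
Step 4: pour(A -> B) -> (A=0 B=3 C=12)
Step 5: empty(B) -> (A=0 B=0 C=12)
Step 6: pour(C -> A) -> (A=3 B=0 C=9)

Answer: 3 0 9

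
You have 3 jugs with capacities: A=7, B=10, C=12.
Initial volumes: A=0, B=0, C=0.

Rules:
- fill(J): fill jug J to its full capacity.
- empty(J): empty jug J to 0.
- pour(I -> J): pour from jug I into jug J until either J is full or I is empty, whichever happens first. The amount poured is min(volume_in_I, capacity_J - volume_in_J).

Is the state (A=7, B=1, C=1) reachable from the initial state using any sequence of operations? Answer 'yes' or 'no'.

BFS from (A=0, B=0, C=0):
  1. fill(A) -> (A=7 B=0 C=0)
  2. pour(A -> B) -> (A=0 B=7 C=0)
  3. fill(A) -> (A=7 B=7 C=0)
  4. pour(A -> B) -> (A=4 B=10 C=0)
  5. pour(B -> C) -> (A=4 B=0 C=10)
  6. pour(A -> B) -> (A=0 B=4 C=10)
  7. fill(A) -> (A=7 B=4 C=10)
  8. pour(A -> B) -> (A=1 B=10 C=10)
  9. pour(B -> C) -> (A=1 B=8 C=12)
  10. empty(C) -> (A=1 B=8 C=0)
  11. pour(A -> C) -> (A=0 B=8 C=1)
  12. pour(B -> A) -> (A=7 B=1 C=1)
Target reached → yes.

Answer: yes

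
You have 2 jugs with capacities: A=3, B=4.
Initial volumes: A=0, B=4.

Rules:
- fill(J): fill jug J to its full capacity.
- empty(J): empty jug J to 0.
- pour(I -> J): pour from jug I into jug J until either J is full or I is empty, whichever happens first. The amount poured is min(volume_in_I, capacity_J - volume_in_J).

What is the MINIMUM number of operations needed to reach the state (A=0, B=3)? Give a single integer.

BFS from (A=0, B=4). One shortest path:
  1. fill(A) -> (A=3 B=4)
  2. empty(B) -> (A=3 B=0)
  3. pour(A -> B) -> (A=0 B=3)
Reached target in 3 moves.

Answer: 3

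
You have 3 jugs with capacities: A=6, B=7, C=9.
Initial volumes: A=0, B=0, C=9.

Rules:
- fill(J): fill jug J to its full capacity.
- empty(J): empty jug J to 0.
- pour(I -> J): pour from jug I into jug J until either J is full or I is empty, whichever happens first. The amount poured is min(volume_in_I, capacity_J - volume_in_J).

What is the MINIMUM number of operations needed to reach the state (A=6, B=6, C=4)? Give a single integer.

Answer: 7

Derivation:
BFS from (A=0, B=0, C=9). One shortest path:
  1. fill(B) -> (A=0 B=7 C=9)
  2. pour(B -> A) -> (A=6 B=1 C=9)
  3. empty(A) -> (A=0 B=1 C=9)
  4. pour(B -> A) -> (A=1 B=0 C=9)
  5. pour(C -> A) -> (A=6 B=0 C=4)
  6. pour(A -> B) -> (A=0 B=6 C=4)
  7. fill(A) -> (A=6 B=6 C=4)
Reached target in 7 moves.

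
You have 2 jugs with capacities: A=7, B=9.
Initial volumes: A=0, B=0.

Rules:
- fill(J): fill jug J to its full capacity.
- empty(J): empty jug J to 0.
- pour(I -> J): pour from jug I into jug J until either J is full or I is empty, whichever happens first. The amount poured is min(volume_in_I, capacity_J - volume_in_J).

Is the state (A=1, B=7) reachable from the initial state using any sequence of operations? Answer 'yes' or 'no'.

Answer: no

Derivation:
BFS explored all 32 reachable states.
Reachable set includes: (0,0), (0,1), (0,2), (0,3), (0,4), (0,5), (0,6), (0,7), (0,8), (0,9), (1,0), (1,9) ...
Target (A=1, B=7) not in reachable set → no.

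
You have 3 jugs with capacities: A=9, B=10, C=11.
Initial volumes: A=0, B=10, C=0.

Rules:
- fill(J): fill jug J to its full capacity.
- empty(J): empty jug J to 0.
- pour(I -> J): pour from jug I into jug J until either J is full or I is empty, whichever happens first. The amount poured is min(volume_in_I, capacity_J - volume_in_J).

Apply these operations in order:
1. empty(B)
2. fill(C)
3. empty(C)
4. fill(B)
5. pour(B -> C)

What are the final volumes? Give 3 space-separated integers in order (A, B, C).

Answer: 0 0 10

Derivation:
Step 1: empty(B) -> (A=0 B=0 C=0)
Step 2: fill(C) -> (A=0 B=0 C=11)
Step 3: empty(C) -> (A=0 B=0 C=0)
Step 4: fill(B) -> (A=0 B=10 C=0)
Step 5: pour(B -> C) -> (A=0 B=0 C=10)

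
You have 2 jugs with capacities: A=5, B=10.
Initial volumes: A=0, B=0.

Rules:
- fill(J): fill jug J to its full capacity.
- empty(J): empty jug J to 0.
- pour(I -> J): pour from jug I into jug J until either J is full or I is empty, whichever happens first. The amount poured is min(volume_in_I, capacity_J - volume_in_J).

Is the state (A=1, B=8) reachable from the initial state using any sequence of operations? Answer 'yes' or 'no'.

BFS explored all 6 reachable states.
Reachable set includes: (0,0), (0,5), (0,10), (5,0), (5,5), (5,10)
Target (A=1, B=8) not in reachable set → no.

Answer: no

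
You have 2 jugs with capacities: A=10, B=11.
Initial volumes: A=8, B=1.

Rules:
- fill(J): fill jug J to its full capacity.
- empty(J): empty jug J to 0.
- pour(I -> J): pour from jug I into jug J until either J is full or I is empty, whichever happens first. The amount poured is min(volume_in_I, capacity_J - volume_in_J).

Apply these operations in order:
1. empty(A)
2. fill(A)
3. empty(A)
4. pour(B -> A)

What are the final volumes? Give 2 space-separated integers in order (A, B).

Answer: 1 0

Derivation:
Step 1: empty(A) -> (A=0 B=1)
Step 2: fill(A) -> (A=10 B=1)
Step 3: empty(A) -> (A=0 B=1)
Step 4: pour(B -> A) -> (A=1 B=0)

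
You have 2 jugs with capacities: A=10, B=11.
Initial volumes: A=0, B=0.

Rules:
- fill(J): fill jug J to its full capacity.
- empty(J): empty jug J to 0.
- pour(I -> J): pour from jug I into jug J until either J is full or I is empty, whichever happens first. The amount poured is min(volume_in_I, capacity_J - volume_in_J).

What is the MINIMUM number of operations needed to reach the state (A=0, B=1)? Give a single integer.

BFS from (A=0, B=0). One shortest path:
  1. fill(B) -> (A=0 B=11)
  2. pour(B -> A) -> (A=10 B=1)
  3. empty(A) -> (A=0 B=1)
Reached target in 3 moves.

Answer: 3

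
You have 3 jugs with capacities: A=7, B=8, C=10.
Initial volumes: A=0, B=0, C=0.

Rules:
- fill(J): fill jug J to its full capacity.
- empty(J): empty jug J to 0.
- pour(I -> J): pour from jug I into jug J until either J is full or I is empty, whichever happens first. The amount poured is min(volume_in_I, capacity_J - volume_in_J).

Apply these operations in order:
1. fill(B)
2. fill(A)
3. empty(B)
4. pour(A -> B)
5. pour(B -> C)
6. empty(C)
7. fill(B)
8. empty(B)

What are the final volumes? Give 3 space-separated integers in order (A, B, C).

Step 1: fill(B) -> (A=0 B=8 C=0)
Step 2: fill(A) -> (A=7 B=8 C=0)
Step 3: empty(B) -> (A=7 B=0 C=0)
Step 4: pour(A -> B) -> (A=0 B=7 C=0)
Step 5: pour(B -> C) -> (A=0 B=0 C=7)
Step 6: empty(C) -> (A=0 B=0 C=0)
Step 7: fill(B) -> (A=0 B=8 C=0)
Step 8: empty(B) -> (A=0 B=0 C=0)

Answer: 0 0 0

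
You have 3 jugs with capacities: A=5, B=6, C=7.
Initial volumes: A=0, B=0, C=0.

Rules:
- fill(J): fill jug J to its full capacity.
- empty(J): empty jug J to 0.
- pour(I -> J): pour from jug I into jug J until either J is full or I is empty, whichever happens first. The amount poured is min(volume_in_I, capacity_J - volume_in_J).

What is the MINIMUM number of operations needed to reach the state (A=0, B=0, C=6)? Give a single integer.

Answer: 2

Derivation:
BFS from (A=0, B=0, C=0). One shortest path:
  1. fill(B) -> (A=0 B=6 C=0)
  2. pour(B -> C) -> (A=0 B=0 C=6)
Reached target in 2 moves.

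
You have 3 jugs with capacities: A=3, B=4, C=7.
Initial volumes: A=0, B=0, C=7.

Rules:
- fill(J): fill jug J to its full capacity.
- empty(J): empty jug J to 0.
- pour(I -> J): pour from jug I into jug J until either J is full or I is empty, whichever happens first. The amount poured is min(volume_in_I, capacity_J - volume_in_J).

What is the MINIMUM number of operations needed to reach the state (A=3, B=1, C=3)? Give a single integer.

BFS from (A=0, B=0, C=7). One shortest path:
  1. pour(C -> B) -> (A=0 B=4 C=3)
  2. pour(B -> A) -> (A=3 B=1 C=3)
Reached target in 2 moves.

Answer: 2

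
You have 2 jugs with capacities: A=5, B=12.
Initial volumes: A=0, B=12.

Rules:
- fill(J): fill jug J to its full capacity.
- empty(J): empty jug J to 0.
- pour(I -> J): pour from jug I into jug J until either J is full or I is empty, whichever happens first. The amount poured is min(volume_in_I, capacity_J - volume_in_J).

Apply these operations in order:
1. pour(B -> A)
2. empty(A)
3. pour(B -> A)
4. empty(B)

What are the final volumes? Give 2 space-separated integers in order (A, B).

Step 1: pour(B -> A) -> (A=5 B=7)
Step 2: empty(A) -> (A=0 B=7)
Step 3: pour(B -> A) -> (A=5 B=2)
Step 4: empty(B) -> (A=5 B=0)

Answer: 5 0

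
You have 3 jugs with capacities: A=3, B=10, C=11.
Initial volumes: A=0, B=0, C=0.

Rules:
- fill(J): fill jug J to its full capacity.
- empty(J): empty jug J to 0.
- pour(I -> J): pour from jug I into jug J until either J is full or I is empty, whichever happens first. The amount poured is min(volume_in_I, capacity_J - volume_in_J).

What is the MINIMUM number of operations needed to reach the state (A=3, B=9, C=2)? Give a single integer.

BFS from (A=0, B=0, C=0). One shortest path:
  1. fill(A) -> (A=3 B=0 C=0)
  2. fill(C) -> (A=3 B=0 C=11)
  3. pour(A -> B) -> (A=0 B=3 C=11)
  4. pour(C -> A) -> (A=3 B=3 C=8)
  5. pour(A -> B) -> (A=0 B=6 C=8)
  6. pour(C -> A) -> (A=3 B=6 C=5)
  7. pour(A -> B) -> (A=0 B=9 C=5)
  8. pour(C -> A) -> (A=3 B=9 C=2)
Reached target in 8 moves.

Answer: 8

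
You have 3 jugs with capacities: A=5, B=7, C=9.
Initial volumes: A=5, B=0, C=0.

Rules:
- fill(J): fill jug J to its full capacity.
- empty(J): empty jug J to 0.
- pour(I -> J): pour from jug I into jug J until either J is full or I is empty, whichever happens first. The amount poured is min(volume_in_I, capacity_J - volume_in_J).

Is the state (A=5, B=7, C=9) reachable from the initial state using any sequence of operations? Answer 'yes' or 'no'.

Answer: yes

Derivation:
BFS from (A=5, B=0, C=0):
  1. fill(B) -> (A=5 B=7 C=0)
  2. fill(C) -> (A=5 B=7 C=9)
Target reached → yes.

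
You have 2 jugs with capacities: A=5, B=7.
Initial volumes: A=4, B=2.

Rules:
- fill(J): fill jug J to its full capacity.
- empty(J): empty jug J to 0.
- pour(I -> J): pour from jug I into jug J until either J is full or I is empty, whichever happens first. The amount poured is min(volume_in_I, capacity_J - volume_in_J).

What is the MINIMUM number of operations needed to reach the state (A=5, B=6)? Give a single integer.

BFS from (A=4, B=2). One shortest path:
  1. fill(B) -> (A=4 B=7)
  2. pour(B -> A) -> (A=5 B=6)
Reached target in 2 moves.

Answer: 2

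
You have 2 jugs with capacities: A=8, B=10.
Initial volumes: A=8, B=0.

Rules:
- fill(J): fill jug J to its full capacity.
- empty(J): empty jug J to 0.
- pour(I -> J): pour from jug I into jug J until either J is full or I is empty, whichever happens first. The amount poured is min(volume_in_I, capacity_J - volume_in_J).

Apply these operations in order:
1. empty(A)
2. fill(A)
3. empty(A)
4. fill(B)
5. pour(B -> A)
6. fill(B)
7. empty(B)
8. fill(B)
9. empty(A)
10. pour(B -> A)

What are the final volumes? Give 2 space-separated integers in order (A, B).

Step 1: empty(A) -> (A=0 B=0)
Step 2: fill(A) -> (A=8 B=0)
Step 3: empty(A) -> (A=0 B=0)
Step 4: fill(B) -> (A=0 B=10)
Step 5: pour(B -> A) -> (A=8 B=2)
Step 6: fill(B) -> (A=8 B=10)
Step 7: empty(B) -> (A=8 B=0)
Step 8: fill(B) -> (A=8 B=10)
Step 9: empty(A) -> (A=0 B=10)
Step 10: pour(B -> A) -> (A=8 B=2)

Answer: 8 2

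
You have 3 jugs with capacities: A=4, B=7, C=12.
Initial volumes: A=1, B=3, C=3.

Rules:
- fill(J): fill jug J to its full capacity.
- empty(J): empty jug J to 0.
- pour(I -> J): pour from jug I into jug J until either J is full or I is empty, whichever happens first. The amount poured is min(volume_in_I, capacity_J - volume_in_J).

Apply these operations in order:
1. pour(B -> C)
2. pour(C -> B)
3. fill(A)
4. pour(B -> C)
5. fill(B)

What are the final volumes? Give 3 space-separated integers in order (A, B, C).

Step 1: pour(B -> C) -> (A=1 B=0 C=6)
Step 2: pour(C -> B) -> (A=1 B=6 C=0)
Step 3: fill(A) -> (A=4 B=6 C=0)
Step 4: pour(B -> C) -> (A=4 B=0 C=6)
Step 5: fill(B) -> (A=4 B=7 C=6)

Answer: 4 7 6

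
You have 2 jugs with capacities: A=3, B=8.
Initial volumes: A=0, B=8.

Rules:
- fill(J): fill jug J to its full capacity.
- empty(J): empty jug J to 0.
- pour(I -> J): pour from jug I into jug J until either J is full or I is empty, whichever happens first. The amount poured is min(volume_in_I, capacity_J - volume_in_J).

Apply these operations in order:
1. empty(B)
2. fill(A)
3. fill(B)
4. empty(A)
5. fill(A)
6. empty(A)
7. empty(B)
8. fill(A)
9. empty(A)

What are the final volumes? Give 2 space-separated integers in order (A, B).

Answer: 0 0

Derivation:
Step 1: empty(B) -> (A=0 B=0)
Step 2: fill(A) -> (A=3 B=0)
Step 3: fill(B) -> (A=3 B=8)
Step 4: empty(A) -> (A=0 B=8)
Step 5: fill(A) -> (A=3 B=8)
Step 6: empty(A) -> (A=0 B=8)
Step 7: empty(B) -> (A=0 B=0)
Step 8: fill(A) -> (A=3 B=0)
Step 9: empty(A) -> (A=0 B=0)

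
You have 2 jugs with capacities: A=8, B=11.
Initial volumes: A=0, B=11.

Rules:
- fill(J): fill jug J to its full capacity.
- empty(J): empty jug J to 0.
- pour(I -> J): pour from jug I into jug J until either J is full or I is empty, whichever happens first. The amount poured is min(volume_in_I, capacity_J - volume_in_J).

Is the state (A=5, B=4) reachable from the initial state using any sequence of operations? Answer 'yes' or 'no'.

Answer: no

Derivation:
BFS explored all 38 reachable states.
Reachable set includes: (0,0), (0,1), (0,2), (0,3), (0,4), (0,5), (0,6), (0,7), (0,8), (0,9), (0,10), (0,11) ...
Target (A=5, B=4) not in reachable set → no.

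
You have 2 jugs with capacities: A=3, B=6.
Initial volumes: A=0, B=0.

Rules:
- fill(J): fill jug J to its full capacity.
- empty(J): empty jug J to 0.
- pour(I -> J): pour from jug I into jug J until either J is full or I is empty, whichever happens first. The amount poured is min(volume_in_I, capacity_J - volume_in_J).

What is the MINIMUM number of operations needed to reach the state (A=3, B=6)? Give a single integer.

Answer: 2

Derivation:
BFS from (A=0, B=0). One shortest path:
  1. fill(A) -> (A=3 B=0)
  2. fill(B) -> (A=3 B=6)
Reached target in 2 moves.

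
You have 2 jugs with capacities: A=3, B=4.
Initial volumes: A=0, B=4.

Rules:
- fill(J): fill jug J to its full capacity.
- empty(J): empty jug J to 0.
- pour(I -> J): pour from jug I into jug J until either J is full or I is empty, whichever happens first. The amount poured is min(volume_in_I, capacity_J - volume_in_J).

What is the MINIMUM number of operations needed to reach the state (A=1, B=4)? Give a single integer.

BFS from (A=0, B=4). One shortest path:
  1. pour(B -> A) -> (A=3 B=1)
  2. empty(A) -> (A=0 B=1)
  3. pour(B -> A) -> (A=1 B=0)
  4. fill(B) -> (A=1 B=4)
Reached target in 4 moves.

Answer: 4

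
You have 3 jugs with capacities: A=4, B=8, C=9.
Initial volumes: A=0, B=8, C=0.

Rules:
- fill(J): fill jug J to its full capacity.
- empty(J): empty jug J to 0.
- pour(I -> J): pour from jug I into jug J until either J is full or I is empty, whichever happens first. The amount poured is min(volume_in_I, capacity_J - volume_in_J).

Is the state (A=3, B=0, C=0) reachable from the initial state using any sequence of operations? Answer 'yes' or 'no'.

Answer: yes

Derivation:
BFS from (A=0, B=8, C=0):
  1. fill(A) -> (A=4 B=8 C=0)
  2. pour(B -> C) -> (A=4 B=0 C=8)
  3. pour(A -> C) -> (A=3 B=0 C=9)
  4. empty(C) -> (A=3 B=0 C=0)
Target reached → yes.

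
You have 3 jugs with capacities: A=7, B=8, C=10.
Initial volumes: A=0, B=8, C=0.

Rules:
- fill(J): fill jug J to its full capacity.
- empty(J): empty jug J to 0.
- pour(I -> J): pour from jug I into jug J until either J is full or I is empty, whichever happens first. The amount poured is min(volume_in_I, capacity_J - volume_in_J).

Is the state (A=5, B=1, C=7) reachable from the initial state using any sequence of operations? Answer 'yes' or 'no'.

BFS explored all 414 reachable states.
Reachable set includes: (0,0,0), (0,0,1), (0,0,2), (0,0,3), (0,0,4), (0,0,5), (0,0,6), (0,0,7), (0,0,8), (0,0,9), (0,0,10), (0,1,0) ...
Target (A=5, B=1, C=7) not in reachable set → no.

Answer: no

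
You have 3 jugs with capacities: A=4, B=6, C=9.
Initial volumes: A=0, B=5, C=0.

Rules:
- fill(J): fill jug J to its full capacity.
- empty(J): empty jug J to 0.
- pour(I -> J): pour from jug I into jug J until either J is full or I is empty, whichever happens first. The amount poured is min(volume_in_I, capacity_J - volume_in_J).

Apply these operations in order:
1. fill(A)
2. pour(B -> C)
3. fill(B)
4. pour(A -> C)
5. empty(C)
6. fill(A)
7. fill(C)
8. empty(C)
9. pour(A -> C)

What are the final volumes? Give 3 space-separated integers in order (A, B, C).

Step 1: fill(A) -> (A=4 B=5 C=0)
Step 2: pour(B -> C) -> (A=4 B=0 C=5)
Step 3: fill(B) -> (A=4 B=6 C=5)
Step 4: pour(A -> C) -> (A=0 B=6 C=9)
Step 5: empty(C) -> (A=0 B=6 C=0)
Step 6: fill(A) -> (A=4 B=6 C=0)
Step 7: fill(C) -> (A=4 B=6 C=9)
Step 8: empty(C) -> (A=4 B=6 C=0)
Step 9: pour(A -> C) -> (A=0 B=6 C=4)

Answer: 0 6 4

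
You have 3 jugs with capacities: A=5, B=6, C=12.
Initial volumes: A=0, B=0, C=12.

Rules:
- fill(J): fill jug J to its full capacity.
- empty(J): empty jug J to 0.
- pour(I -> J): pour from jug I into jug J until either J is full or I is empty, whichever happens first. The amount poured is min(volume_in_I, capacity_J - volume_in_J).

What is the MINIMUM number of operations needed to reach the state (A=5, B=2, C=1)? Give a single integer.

Answer: 8

Derivation:
BFS from (A=0, B=0, C=12). One shortest path:
  1. fill(B) -> (A=0 B=6 C=12)
  2. pour(B -> A) -> (A=5 B=1 C=12)
  3. empty(A) -> (A=0 B=1 C=12)
  4. pour(B -> A) -> (A=1 B=0 C=12)
  5. pour(C -> B) -> (A=1 B=6 C=6)
  6. pour(B -> A) -> (A=5 B=2 C=6)
  7. empty(A) -> (A=0 B=2 C=6)
  8. pour(C -> A) -> (A=5 B=2 C=1)
Reached target in 8 moves.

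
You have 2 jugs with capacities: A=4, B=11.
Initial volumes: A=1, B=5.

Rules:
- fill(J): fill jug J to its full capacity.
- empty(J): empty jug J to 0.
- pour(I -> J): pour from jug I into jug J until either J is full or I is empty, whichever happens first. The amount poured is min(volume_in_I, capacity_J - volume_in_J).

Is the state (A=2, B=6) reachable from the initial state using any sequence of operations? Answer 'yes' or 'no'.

Answer: no

Derivation:
BFS explored all 31 reachable states.
Reachable set includes: (0,0), (0,1), (0,2), (0,3), (0,4), (0,5), (0,6), (0,7), (0,8), (0,9), (0,10), (0,11) ...
Target (A=2, B=6) not in reachable set → no.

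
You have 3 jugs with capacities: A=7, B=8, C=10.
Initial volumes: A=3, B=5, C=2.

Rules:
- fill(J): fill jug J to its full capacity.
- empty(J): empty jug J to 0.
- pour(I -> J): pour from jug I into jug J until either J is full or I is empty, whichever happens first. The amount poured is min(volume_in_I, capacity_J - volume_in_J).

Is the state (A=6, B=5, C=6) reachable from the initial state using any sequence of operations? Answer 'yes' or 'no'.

BFS explored all 415 reachable states.
Reachable set includes: (0,0,0), (0,0,1), (0,0,2), (0,0,3), (0,0,4), (0,0,5), (0,0,6), (0,0,7), (0,0,8), (0,0,9), (0,0,10), (0,1,0) ...
Target (A=6, B=5, C=6) not in reachable set → no.

Answer: no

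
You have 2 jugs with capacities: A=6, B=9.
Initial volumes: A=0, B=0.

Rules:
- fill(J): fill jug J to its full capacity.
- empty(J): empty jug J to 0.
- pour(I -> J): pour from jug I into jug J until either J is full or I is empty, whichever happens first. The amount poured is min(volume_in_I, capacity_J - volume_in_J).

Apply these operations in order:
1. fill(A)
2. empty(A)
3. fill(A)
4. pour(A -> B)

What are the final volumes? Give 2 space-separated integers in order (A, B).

Answer: 0 6

Derivation:
Step 1: fill(A) -> (A=6 B=0)
Step 2: empty(A) -> (A=0 B=0)
Step 3: fill(A) -> (A=6 B=0)
Step 4: pour(A -> B) -> (A=0 B=6)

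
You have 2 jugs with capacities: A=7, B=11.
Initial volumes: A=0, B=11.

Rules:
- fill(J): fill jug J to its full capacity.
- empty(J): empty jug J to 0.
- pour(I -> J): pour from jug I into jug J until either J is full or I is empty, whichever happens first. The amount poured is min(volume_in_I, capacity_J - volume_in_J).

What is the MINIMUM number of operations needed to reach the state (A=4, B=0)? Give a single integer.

BFS from (A=0, B=11). One shortest path:
  1. pour(B -> A) -> (A=7 B=4)
  2. empty(A) -> (A=0 B=4)
  3. pour(B -> A) -> (A=4 B=0)
Reached target in 3 moves.

Answer: 3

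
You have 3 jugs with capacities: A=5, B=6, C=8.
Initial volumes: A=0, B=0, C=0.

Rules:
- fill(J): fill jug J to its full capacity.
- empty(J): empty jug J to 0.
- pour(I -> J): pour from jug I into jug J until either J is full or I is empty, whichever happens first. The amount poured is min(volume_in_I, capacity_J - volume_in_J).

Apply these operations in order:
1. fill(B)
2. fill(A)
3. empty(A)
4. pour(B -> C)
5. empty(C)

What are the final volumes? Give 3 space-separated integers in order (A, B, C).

Step 1: fill(B) -> (A=0 B=6 C=0)
Step 2: fill(A) -> (A=5 B=6 C=0)
Step 3: empty(A) -> (A=0 B=6 C=0)
Step 4: pour(B -> C) -> (A=0 B=0 C=6)
Step 5: empty(C) -> (A=0 B=0 C=0)

Answer: 0 0 0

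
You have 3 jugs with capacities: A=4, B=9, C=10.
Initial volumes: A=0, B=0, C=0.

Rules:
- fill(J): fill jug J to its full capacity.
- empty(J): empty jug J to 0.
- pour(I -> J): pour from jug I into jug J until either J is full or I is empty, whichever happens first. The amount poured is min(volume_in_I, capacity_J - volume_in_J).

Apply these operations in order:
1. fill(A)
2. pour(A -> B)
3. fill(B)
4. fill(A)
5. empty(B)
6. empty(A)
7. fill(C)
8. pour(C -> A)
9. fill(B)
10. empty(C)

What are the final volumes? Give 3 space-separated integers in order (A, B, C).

Answer: 4 9 0

Derivation:
Step 1: fill(A) -> (A=4 B=0 C=0)
Step 2: pour(A -> B) -> (A=0 B=4 C=0)
Step 3: fill(B) -> (A=0 B=9 C=0)
Step 4: fill(A) -> (A=4 B=9 C=0)
Step 5: empty(B) -> (A=4 B=0 C=0)
Step 6: empty(A) -> (A=0 B=0 C=0)
Step 7: fill(C) -> (A=0 B=0 C=10)
Step 8: pour(C -> A) -> (A=4 B=0 C=6)
Step 9: fill(B) -> (A=4 B=9 C=6)
Step 10: empty(C) -> (A=4 B=9 C=0)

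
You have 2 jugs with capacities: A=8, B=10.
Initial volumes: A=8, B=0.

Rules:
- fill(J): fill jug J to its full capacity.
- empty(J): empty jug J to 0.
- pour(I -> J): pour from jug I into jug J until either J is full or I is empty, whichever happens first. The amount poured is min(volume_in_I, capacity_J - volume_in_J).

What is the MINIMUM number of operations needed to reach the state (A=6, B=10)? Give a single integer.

Answer: 3

Derivation:
BFS from (A=8, B=0). One shortest path:
  1. pour(A -> B) -> (A=0 B=8)
  2. fill(A) -> (A=8 B=8)
  3. pour(A -> B) -> (A=6 B=10)
Reached target in 3 moves.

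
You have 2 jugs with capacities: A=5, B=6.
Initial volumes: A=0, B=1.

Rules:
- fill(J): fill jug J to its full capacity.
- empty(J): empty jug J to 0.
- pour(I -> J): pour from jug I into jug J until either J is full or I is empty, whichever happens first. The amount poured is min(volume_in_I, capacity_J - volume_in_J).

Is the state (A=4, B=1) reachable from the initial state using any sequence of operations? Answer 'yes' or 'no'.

BFS explored all 22 reachable states.
Reachable set includes: (0,0), (0,1), (0,2), (0,3), (0,4), (0,5), (0,6), (1,0), (1,6), (2,0), (2,6), (3,0) ...
Target (A=4, B=1) not in reachable set → no.

Answer: no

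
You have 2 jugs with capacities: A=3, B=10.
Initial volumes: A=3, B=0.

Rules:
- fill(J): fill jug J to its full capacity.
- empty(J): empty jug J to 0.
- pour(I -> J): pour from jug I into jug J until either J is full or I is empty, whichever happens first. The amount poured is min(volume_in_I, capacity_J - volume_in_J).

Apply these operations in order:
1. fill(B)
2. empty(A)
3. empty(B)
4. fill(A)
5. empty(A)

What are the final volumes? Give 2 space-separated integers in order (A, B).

Answer: 0 0

Derivation:
Step 1: fill(B) -> (A=3 B=10)
Step 2: empty(A) -> (A=0 B=10)
Step 3: empty(B) -> (A=0 B=0)
Step 4: fill(A) -> (A=3 B=0)
Step 5: empty(A) -> (A=0 B=0)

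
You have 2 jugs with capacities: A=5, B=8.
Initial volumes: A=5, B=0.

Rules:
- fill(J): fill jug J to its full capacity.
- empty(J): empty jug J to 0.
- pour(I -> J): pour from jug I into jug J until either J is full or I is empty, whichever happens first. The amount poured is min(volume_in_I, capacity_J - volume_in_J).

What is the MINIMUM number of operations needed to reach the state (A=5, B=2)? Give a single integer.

Answer: 6

Derivation:
BFS from (A=5, B=0). One shortest path:
  1. pour(A -> B) -> (A=0 B=5)
  2. fill(A) -> (A=5 B=5)
  3. pour(A -> B) -> (A=2 B=8)
  4. empty(B) -> (A=2 B=0)
  5. pour(A -> B) -> (A=0 B=2)
  6. fill(A) -> (A=5 B=2)
Reached target in 6 moves.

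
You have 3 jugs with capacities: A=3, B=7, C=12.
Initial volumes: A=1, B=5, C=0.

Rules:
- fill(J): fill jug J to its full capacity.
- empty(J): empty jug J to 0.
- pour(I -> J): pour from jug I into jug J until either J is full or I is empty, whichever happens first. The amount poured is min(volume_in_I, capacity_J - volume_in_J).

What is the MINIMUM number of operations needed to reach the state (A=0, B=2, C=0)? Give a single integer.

Answer: 3

Derivation:
BFS from (A=1, B=5, C=0). One shortest path:
  1. empty(A) -> (A=0 B=5 C=0)
  2. pour(B -> A) -> (A=3 B=2 C=0)
  3. empty(A) -> (A=0 B=2 C=0)
Reached target in 3 moves.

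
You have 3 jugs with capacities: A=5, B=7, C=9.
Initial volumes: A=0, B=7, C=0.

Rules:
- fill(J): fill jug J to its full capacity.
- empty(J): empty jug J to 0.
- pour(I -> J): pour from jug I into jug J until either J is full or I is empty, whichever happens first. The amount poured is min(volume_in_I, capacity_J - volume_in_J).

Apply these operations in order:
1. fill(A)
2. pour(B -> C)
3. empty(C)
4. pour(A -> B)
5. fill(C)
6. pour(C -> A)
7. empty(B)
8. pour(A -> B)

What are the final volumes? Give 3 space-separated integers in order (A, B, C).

Answer: 0 5 4

Derivation:
Step 1: fill(A) -> (A=5 B=7 C=0)
Step 2: pour(B -> C) -> (A=5 B=0 C=7)
Step 3: empty(C) -> (A=5 B=0 C=0)
Step 4: pour(A -> B) -> (A=0 B=5 C=0)
Step 5: fill(C) -> (A=0 B=5 C=9)
Step 6: pour(C -> A) -> (A=5 B=5 C=4)
Step 7: empty(B) -> (A=5 B=0 C=4)
Step 8: pour(A -> B) -> (A=0 B=5 C=4)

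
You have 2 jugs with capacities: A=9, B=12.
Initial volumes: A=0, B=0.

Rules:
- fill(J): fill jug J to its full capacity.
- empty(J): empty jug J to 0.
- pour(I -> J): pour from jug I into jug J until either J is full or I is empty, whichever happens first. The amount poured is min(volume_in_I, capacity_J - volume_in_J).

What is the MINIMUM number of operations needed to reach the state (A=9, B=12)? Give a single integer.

Answer: 2

Derivation:
BFS from (A=0, B=0). One shortest path:
  1. fill(A) -> (A=9 B=0)
  2. fill(B) -> (A=9 B=12)
Reached target in 2 moves.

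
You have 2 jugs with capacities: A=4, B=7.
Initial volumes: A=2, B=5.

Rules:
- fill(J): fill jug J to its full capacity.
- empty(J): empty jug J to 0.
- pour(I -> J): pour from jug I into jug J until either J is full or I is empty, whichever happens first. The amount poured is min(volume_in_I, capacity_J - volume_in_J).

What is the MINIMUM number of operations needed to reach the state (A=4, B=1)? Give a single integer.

BFS from (A=2, B=5). One shortest path:
  1. empty(A) -> (A=0 B=5)
  2. pour(B -> A) -> (A=4 B=1)
Reached target in 2 moves.

Answer: 2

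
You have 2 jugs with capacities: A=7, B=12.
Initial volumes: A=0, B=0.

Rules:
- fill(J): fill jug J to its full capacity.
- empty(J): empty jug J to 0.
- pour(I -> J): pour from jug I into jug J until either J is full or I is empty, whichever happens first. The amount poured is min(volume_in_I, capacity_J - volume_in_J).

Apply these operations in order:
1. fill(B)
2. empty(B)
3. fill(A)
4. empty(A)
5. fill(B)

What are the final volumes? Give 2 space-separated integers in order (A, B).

Answer: 0 12

Derivation:
Step 1: fill(B) -> (A=0 B=12)
Step 2: empty(B) -> (A=0 B=0)
Step 3: fill(A) -> (A=7 B=0)
Step 4: empty(A) -> (A=0 B=0)
Step 5: fill(B) -> (A=0 B=12)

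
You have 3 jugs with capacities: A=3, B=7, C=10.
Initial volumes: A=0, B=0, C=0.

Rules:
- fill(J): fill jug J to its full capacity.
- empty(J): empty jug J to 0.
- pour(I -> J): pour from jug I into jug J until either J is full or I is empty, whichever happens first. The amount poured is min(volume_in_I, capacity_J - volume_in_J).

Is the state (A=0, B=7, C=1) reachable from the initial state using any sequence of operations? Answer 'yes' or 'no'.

Answer: yes

Derivation:
BFS from (A=0, B=0, C=0):
  1. fill(B) -> (A=0 B=7 C=0)
  2. pour(B -> A) -> (A=3 B=4 C=0)
  3. empty(A) -> (A=0 B=4 C=0)
  4. pour(B -> A) -> (A=3 B=1 C=0)
  5. empty(A) -> (A=0 B=1 C=0)
  6. pour(B -> C) -> (A=0 B=0 C=1)
  7. fill(B) -> (A=0 B=7 C=1)
Target reached → yes.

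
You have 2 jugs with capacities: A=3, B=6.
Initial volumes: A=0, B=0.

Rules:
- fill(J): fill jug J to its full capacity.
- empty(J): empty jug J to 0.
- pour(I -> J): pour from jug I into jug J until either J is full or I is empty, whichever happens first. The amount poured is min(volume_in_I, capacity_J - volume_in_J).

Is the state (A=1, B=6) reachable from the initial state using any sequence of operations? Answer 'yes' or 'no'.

BFS explored all 6 reachable states.
Reachable set includes: (0,0), (0,3), (0,6), (3,0), (3,3), (3,6)
Target (A=1, B=6) not in reachable set → no.

Answer: no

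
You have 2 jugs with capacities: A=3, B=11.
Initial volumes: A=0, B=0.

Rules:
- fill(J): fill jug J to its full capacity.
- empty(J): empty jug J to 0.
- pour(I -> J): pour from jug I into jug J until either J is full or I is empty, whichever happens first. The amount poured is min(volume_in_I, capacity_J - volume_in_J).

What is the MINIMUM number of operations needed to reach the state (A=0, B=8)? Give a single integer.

Answer: 3

Derivation:
BFS from (A=0, B=0). One shortest path:
  1. fill(B) -> (A=0 B=11)
  2. pour(B -> A) -> (A=3 B=8)
  3. empty(A) -> (A=0 B=8)
Reached target in 3 moves.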